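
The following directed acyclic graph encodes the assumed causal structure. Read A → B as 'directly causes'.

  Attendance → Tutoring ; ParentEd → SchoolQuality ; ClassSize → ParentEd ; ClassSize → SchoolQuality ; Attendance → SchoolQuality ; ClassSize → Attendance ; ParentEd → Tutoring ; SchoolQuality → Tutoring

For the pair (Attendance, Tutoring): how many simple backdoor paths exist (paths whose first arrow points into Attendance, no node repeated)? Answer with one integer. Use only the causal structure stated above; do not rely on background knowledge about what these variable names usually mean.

4

A backdoor path from Attendance to Tutoring is any simple undirected path whose first edge points into Attendance (i.e. leaves Attendance via a parent).
Parents of Attendance: {ClassSize}.
Enumerating:
  P1: Attendance <- ClassSize -> ParentEd -> SchoolQuality -> Tutoring
  P2: Attendance <- ClassSize -> ParentEd -> Tutoring
  P3: Attendance <- ClassSize -> SchoolQuality <- ParentEd -> Tutoring
  P4: Attendance <- ClassSize -> SchoolQuality -> Tutoring
That exhausts the simple backdoor paths. Count: 4.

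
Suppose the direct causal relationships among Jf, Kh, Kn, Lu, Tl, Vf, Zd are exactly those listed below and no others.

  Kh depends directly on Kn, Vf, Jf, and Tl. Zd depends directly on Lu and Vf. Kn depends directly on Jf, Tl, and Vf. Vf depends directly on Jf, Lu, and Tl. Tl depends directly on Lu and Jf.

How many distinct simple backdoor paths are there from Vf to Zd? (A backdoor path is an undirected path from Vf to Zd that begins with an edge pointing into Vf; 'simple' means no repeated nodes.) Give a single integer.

7

A backdoor path from Vf to Zd is any simple undirected path whose first edge points into Vf (i.e. leaves Vf via a parent).
Parents of Vf: {Jf, Lu, Tl}.
Enumerating:
  P1: Vf <- Lu -> Zd
  P2: Vf <- Jf -> Tl <- Lu -> Zd
  P3: Vf <- Jf -> Kn <- Tl <- Lu -> Zd
  P4: Vf <- Jf -> Kn -> Kh <- Tl <- Lu -> Zd
  P5: Vf <- Jf -> Kh <- Tl <- Lu -> Zd
  P6: Vf <- Jf -> Kh <- Kn <- Tl <- Lu -> Zd
  P7: Vf <- Tl <- Lu -> Zd
That exhausts the simple backdoor paths. Count: 7.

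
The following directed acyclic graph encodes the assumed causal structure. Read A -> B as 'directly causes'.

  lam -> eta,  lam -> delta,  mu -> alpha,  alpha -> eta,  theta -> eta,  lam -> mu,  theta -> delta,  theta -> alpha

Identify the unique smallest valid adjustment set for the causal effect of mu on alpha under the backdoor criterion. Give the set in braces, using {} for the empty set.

{}

Variables eligible for adjustment (non-descendants of mu, excluding mu and alpha): {delta, lam, theta}.
Backdoor paths from mu to alpha:
  P1: mu <- lam -> delta <- theta -> alpha
  P2: mu <- lam -> delta <- theta -> eta <- alpha
  P3: mu <- lam -> eta <- theta -> alpha
  P4: mu <- lam -> eta <- alpha
Each backdoor path contains an unconditioned collider, so every path is already blocked with the empty conditioning set:
  P1: blocked at collider delta (neither it nor any descendant is in the conditioning set).
  P2: blocked at collider delta (neither it nor any descendant is in the conditioning set).
  P3: blocked at collider eta (neither it nor any descendant is in the conditioning set).
  P4: blocked at collider eta (neither it nor any descendant is in the conditioning set).
The empty set is therefore the unique smallest valid set.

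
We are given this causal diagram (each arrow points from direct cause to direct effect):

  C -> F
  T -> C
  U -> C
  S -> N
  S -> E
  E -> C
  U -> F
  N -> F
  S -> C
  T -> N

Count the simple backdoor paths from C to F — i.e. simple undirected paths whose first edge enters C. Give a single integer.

4

A backdoor path from C to F is any simple undirected path whose first edge points into C (i.e. leaves C via a parent).
Parents of C: {E, S, T, U}.
Enumerating:
  P1: C <- S -> N -> F
  P2: C <- U -> F
  P3: C <- T -> N -> F
  P4: C <- E <- S -> N -> F
That exhausts the simple backdoor paths. Count: 4.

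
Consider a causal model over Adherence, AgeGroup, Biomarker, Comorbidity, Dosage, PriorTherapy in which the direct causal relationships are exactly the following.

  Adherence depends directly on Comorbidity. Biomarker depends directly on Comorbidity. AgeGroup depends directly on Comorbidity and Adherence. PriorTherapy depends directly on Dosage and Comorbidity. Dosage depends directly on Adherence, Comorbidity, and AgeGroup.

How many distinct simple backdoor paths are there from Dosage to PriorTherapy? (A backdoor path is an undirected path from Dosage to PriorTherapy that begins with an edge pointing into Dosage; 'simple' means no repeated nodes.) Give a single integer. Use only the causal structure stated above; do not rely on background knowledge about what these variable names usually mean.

A backdoor path from Dosage to PriorTherapy is any simple undirected path whose first edge points into Dosage (i.e. leaves Dosage via a parent).
Parents of Dosage: {Adherence, AgeGroup, Comorbidity}.
Enumerating:
  P1: Dosage <- Comorbidity -> PriorTherapy
  P2: Dosage <- Adherence <- Comorbidity -> PriorTherapy
  P3: Dosage <- Adherence -> AgeGroup <- Comorbidity -> PriorTherapy
  P4: Dosage <- AgeGroup <- Comorbidity -> PriorTherapy
  P5: Dosage <- AgeGroup <- Adherence <- Comorbidity -> PriorTherapy
That exhausts the simple backdoor paths. Count: 5.

5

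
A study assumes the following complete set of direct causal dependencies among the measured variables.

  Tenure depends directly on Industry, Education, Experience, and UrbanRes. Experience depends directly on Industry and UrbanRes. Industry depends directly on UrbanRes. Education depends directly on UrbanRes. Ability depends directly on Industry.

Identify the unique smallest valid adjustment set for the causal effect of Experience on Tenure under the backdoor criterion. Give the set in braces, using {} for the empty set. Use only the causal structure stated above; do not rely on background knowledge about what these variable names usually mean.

{Industry, UrbanRes}

Variables eligible for adjustment (non-descendants of Experience, excluding Experience and Tenure): {Ability, Education, Industry, UrbanRes}.
Backdoor paths from Experience to Tenure:
  P1: Experience <- UrbanRes -> Education -> Tenure
  P2: Experience <- UrbanRes -> Industry -> Tenure
  P3: Experience <- UrbanRes -> Tenure
  P4: Experience <- Industry <- UrbanRes -> Education -> Tenure
  P5: Experience <- Industry <- UrbanRes -> Tenure
  P6: Experience <- Industry -> Tenure
The empty set is not sufficient: P1 (Experience <- UrbanRes -> Education -> Tenure) has no collider blocking it and no conditioned non-collider, so it is open.
Try {Industry, UrbanRes}:
  P1: blocked at fork node UrbanRes ∈ conditioning set.
  P2: blocked at fork node UrbanRes ∈ conditioning set.
  P3: blocked at fork node UrbanRes ∈ conditioning set.
  P4: blocked at chain node Industry ∈ conditioning set.
  P5: blocked at chain node Industry ∈ conditioning set.
  P6: blocked at fork node Industry ∈ conditioning set.
{Industry, UrbanRes} contains no descendant of Experience and blocks every backdoor path.
Every element of {Industry, UrbanRes} is needed (dropping Industry leaves P6 open; dropping UrbanRes leaves P1 open), so no proper subset is valid.
Among all size-2 subsets of the eligible variables, only {Industry, UrbanRes} blocks every backdoor path, so it is the unique smallest valid adjustment set.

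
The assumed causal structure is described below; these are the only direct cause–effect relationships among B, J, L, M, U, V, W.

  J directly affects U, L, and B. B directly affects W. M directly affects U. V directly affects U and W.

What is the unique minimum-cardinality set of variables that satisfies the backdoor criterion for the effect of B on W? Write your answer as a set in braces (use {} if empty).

Variables eligible for adjustment (non-descendants of B, excluding B and W): {J, L, M, U, V}.
Backdoor paths from B to W:
  P1: B <- J -> U <- V -> W
Each backdoor path contains an unconditioned collider, so every path is already blocked with the empty conditioning set:
  P1: blocked at collider U (neither it nor any descendant is in the conditioning set).
The empty set is therefore the unique smallest valid set.

{}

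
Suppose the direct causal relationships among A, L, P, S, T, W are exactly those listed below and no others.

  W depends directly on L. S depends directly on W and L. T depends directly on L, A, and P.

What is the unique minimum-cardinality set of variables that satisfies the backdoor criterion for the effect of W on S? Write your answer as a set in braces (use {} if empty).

{L}

Variables eligible for adjustment (non-descendants of W, excluding W and S): {A, L, P, T}.
Backdoor paths from W to S:
  P1: W <- L -> S
The empty set is not sufficient: P1 (W <- L -> S) has no collider blocking it and no conditioned non-collider, so it is open.
Try {L}:
  P1: blocked at fork node L ∈ conditioning set.
{L} contains no descendant of W and blocks every backdoor path.
No other singleton works — e.g. {P} leaves P1 open — so {L} is the unique smallest valid adjustment set.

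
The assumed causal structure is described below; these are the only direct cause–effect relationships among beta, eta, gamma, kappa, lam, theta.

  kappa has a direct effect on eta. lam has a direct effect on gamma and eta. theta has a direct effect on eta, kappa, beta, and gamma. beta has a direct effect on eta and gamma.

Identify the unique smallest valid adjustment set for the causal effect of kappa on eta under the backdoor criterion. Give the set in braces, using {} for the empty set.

Variables eligible for adjustment (non-descendants of kappa, excluding kappa and eta): {beta, gamma, lam, theta}.
Backdoor paths from kappa to eta:
  P1: kappa <- theta -> beta -> eta
  P2: kappa <- theta -> beta -> gamma <- lam -> eta
  P3: kappa <- theta -> eta
  P4: kappa <- theta -> gamma <- beta -> eta
  P5: kappa <- theta -> gamma <- lam -> eta
The empty set is not sufficient: P1 (kappa <- theta -> beta -> eta) has no collider blocking it and no conditioned non-collider, so it is open.
Try {theta}:
  P1: blocked at fork node theta ∈ conditioning set.
  P2: blocked at fork node theta ∈ conditioning set.
  P3: blocked at fork node theta ∈ conditioning set.
  P4: blocked at fork node theta ∈ conditioning set.
  P5: blocked at fork node theta ∈ conditioning set.
{theta} contains no descendant of kappa and blocks every backdoor path.
No other singleton works — e.g. {beta} leaves P3 open — so {theta} is the unique smallest valid adjustment set.

{theta}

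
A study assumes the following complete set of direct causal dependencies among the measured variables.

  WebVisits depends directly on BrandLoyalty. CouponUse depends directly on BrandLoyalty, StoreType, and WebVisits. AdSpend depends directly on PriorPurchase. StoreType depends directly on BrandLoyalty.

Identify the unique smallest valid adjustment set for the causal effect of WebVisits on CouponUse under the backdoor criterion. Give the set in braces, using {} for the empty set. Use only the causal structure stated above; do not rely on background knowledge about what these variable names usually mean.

{BrandLoyalty}

Variables eligible for adjustment (non-descendants of WebVisits, excluding WebVisits and CouponUse): {AdSpend, BrandLoyalty, PriorPurchase, StoreType}.
Backdoor paths from WebVisits to CouponUse:
  P1: WebVisits <- BrandLoyalty -> StoreType -> CouponUse
  P2: WebVisits <- BrandLoyalty -> CouponUse
The empty set is not sufficient: P1 (WebVisits <- BrandLoyalty -> StoreType -> CouponUse) has no collider blocking it and no conditioned non-collider, so it is open.
Try {BrandLoyalty}:
  P1: blocked at fork node BrandLoyalty ∈ conditioning set.
  P2: blocked at fork node BrandLoyalty ∈ conditioning set.
{BrandLoyalty} contains no descendant of WebVisits and blocks every backdoor path.
No other singleton works — e.g. {PriorPurchase} leaves P1 open — so {BrandLoyalty} is the unique smallest valid adjustment set.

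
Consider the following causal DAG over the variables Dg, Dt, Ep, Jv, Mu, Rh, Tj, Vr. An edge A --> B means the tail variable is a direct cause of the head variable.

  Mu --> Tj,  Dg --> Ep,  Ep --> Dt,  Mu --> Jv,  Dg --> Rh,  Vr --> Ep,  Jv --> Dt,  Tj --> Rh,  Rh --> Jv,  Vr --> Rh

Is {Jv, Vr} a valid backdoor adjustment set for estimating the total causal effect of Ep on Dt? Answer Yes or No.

Yes

Backdoor paths from Ep to Dt (paths whose first edge points into Ep):
  P1: Ep <- Dg -> Rh <- Tj <- Mu -> Jv -> Dt
  P2: Ep <- Dg -> Rh -> Jv -> Dt
  P3: Ep <- Vr -> Rh <- Tj <- Mu -> Jv -> Dt
  P4: Ep <- Vr -> Rh -> Jv -> Dt
Condition 1 (no descendant of Ep in the set): holds — descendants of Ep are {Dt}; none are in {Jv, Vr}.
Condition 2 (every backdoor path blocked by {Jv, Vr}):
  P1: blocked at chain node Jv ∈ conditioning set.
  P2: blocked at chain node Jv ∈ conditioning set.
  P3: blocked at fork node Vr ∈ conditioning set.
  P4: blocked at fork node Vr ∈ conditioning set.
{Jv, Vr} satisfies the backdoor criterion.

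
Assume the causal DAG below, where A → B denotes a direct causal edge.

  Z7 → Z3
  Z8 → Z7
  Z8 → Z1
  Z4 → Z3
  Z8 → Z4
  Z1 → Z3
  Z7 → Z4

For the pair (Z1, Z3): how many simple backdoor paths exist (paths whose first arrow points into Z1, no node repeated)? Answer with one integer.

4

A backdoor path from Z1 to Z3 is any simple undirected path whose first edge points into Z1 (i.e. leaves Z1 via a parent).
Parents of Z1: {Z8}.
Enumerating:
  P1: Z1 <- Z8 -> Z7 -> Z4 -> Z3
  P2: Z1 <- Z8 -> Z7 -> Z3
  P3: Z1 <- Z8 -> Z4 <- Z7 -> Z3
  P4: Z1 <- Z8 -> Z4 -> Z3
That exhausts the simple backdoor paths. Count: 4.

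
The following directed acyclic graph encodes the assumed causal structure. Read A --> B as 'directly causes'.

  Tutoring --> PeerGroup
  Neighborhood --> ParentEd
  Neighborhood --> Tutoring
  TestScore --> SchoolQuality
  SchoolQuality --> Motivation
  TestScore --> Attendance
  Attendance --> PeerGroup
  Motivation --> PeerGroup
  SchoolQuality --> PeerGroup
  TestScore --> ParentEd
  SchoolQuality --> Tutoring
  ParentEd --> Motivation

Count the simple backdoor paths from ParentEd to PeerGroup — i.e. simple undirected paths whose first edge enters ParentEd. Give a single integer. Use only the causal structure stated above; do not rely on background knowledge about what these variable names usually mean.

8

A backdoor path from ParentEd to PeerGroup is any simple undirected path whose first edge points into ParentEd (i.e. leaves ParentEd via a parent).
Parents of ParentEd: {Neighborhood, TestScore}.
Enumerating:
  P1: ParentEd <- TestScore -> SchoolQuality -> Motivation -> PeerGroup
  P2: ParentEd <- TestScore -> SchoolQuality -> Tutoring -> PeerGroup
  P3: ParentEd <- TestScore -> SchoolQuality -> PeerGroup
  P4: ParentEd <- TestScore -> Attendance -> PeerGroup
  P5: ParentEd <- Neighborhood -> Tutoring <- SchoolQuality <- TestScore -> Attendance -> PeerGroup
  P6: ParentEd <- Neighborhood -> Tutoring <- SchoolQuality -> Motivation -> PeerGroup
  P7: ParentEd <- Neighborhood -> Tutoring <- SchoolQuality -> PeerGroup
  P8: ParentEd <- Neighborhood -> Tutoring -> PeerGroup
That exhausts the simple backdoor paths. Count: 8.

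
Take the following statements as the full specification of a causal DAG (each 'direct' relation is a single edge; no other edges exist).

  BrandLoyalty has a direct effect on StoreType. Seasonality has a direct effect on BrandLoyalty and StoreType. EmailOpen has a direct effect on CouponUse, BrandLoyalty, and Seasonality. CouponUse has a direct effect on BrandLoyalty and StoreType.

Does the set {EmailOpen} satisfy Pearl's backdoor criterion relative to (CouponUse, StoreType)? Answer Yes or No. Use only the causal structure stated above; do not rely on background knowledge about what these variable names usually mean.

Backdoor paths from CouponUse to StoreType (paths whose first edge points into CouponUse):
  P1: CouponUse <- EmailOpen -> Seasonality -> BrandLoyalty -> StoreType
  P2: CouponUse <- EmailOpen -> Seasonality -> StoreType
  P3: CouponUse <- EmailOpen -> BrandLoyalty <- Seasonality -> StoreType
  P4: CouponUse <- EmailOpen -> BrandLoyalty -> StoreType
Condition 1 (no descendant of CouponUse in the set): holds — descendants of CouponUse are {BrandLoyalty, StoreType}; none are in {EmailOpen}.
Condition 2 (every backdoor path blocked by {EmailOpen}):
  P1: blocked at fork node EmailOpen ∈ conditioning set.
  P2: blocked at fork node EmailOpen ∈ conditioning set.
  P3: blocked at fork node EmailOpen ∈ conditioning set.
  P4: blocked at fork node EmailOpen ∈ conditioning set.
{EmailOpen} satisfies the backdoor criterion.

Yes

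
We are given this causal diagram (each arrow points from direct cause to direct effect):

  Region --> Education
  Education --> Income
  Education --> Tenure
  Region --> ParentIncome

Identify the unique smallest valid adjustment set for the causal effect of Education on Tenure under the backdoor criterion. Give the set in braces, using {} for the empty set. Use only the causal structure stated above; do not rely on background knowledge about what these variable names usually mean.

{}

Variables eligible for adjustment (non-descendants of Education, excluding Education and Tenure): {ParentIncome, Region}.
Backdoor paths from Education to Tenure:
  (none)
With no backdoor paths the empty set already satisfies the criterion, and it is trivially minimal.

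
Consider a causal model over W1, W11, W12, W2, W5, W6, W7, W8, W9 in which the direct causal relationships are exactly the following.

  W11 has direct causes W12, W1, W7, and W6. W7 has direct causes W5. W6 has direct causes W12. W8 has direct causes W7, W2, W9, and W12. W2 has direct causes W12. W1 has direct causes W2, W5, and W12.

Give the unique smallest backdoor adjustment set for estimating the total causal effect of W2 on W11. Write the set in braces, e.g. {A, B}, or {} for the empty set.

Variables eligible for adjustment (non-descendants of W2, excluding W2 and W11): {W12, W5, W6, W7, W9}.
Backdoor paths from W2 to W11:
  P1: W2 <- W12 -> W6 -> W11
  P2: W2 <- W12 -> W8 <- W7 <- W5 -> W1 -> W11
  P3: W2 <- W12 -> W8 <- W7 -> W11
  P4: W2 <- W12 -> W1 <- W5 -> W7 -> W11
  P5: W2 <- W12 -> W1 -> W11
  P6: W2 <- W12 -> W11
The empty set is not sufficient: P1 (W2 <- W12 -> W6 -> W11) has no collider blocking it and no conditioned non-collider, so it is open.
Try {W12}:
  P1: blocked at fork node W12 ∈ conditioning set.
  P2: blocked at fork node W12 ∈ conditioning set.
  P3: blocked at fork node W12 ∈ conditioning set.
  P4: blocked at fork node W12 ∈ conditioning set.
  P5: blocked at fork node W12 ∈ conditioning set.
  P6: blocked at fork node W12 ∈ conditioning set.
{W12} contains no descendant of W2 and blocks every backdoor path.
No other singleton works — e.g. {W5} leaves P1 open — so {W12} is the unique smallest valid adjustment set.

{W12}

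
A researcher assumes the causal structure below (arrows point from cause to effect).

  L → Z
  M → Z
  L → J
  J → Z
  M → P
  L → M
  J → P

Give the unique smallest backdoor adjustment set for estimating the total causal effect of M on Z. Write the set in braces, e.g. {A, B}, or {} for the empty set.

{L}

Variables eligible for adjustment (non-descendants of M, excluding M and Z): {J, L}.
Backdoor paths from M to Z:
  P1: M <- L -> J -> Z
  P2: M <- L -> Z
The empty set is not sufficient: P1 (M <- L -> J -> Z) has no collider blocking it and no conditioned non-collider, so it is open.
Try {L}:
  P1: blocked at fork node L ∈ conditioning set.
  P2: blocked at fork node L ∈ conditioning set.
{L} contains no descendant of M and blocks every backdoor path.
No other singleton works — e.g. {J} leaves P2 open — so {L} is the unique smallest valid adjustment set.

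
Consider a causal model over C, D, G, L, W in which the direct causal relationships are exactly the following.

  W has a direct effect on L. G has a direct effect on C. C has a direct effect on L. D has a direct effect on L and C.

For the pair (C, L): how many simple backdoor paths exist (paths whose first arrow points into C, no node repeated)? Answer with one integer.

1

A backdoor path from C to L is any simple undirected path whose first edge points into C (i.e. leaves C via a parent).
Parents of C: {D, G}.
Enumerating:
  P1: C <- D -> L
That exhausts the simple backdoor paths. Count: 1.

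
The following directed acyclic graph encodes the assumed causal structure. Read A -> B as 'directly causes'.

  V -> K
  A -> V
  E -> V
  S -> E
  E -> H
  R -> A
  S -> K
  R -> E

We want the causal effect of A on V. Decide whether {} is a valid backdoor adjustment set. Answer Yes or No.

Backdoor paths from A to V (paths whose first edge points into A):
  P1: A <- R -> E <- S -> K <- V
  P2: A <- R -> E -> V
Condition 1 (no descendant of A in the set): holds — descendants of A are {K, V}; none are in {}.
Condition 2 (every backdoor path blocked by {}):
  P1: blocked at collider E (neither it nor any descendant is in the conditioning set).
  P2: open — no interior node is in the conditioning set.
{} does not satisfy the backdoor criterion.

No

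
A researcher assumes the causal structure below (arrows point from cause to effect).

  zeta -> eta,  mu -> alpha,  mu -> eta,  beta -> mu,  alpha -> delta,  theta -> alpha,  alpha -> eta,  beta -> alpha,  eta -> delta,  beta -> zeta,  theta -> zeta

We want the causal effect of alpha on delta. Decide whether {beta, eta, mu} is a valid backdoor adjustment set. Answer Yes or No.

Backdoor paths from alpha to delta (paths whose first edge points into alpha):
  P1: alpha <- theta -> zeta <- beta -> mu -> eta -> delta
  P2: alpha <- theta -> zeta -> eta -> delta
  P3: alpha <- beta -> mu -> eta -> delta
  P4: alpha <- beta -> zeta -> eta -> delta
  P5: alpha <- mu <- beta -> zeta -> eta -> delta
  P6: alpha <- mu -> eta -> delta
Condition 1 (no descendant of alpha in the set): FAILS — eta is a descendant of alpha.
Condition 2 (every backdoor path blocked by {beta, eta, mu}):
  P1: blocked at fork node beta ∈ conditioning set.
  P2: blocked at chain node eta ∈ conditioning set.
  P3: blocked at fork node beta ∈ conditioning set.
  P4: blocked at fork node beta ∈ conditioning set.
  P5: blocked at chain node mu ∈ conditioning set.
  P6: blocked at fork node mu ∈ conditioning set.
{beta, eta, mu} does not satisfy the backdoor criterion.

No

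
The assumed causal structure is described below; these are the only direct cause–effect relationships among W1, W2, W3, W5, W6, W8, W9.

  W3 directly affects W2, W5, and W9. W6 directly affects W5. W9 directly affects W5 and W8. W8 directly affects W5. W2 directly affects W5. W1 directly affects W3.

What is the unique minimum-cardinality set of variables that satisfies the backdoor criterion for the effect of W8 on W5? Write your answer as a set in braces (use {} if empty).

{W9}

Variables eligible for adjustment (non-descendants of W8, excluding W8 and W5): {W1, W2, W3, W6, W9}.
Backdoor paths from W8 to W5:
  P1: W8 <- W9 <- W3 -> W2 -> W5
  P2: W8 <- W9 <- W3 -> W5
  P3: W8 <- W9 -> W5
The empty set is not sufficient: P1 (W8 <- W9 <- W3 -> W2 -> W5) has no collider blocking it and no conditioned non-collider, so it is open.
Try {W9}:
  P1: blocked at chain node W9 ∈ conditioning set.
  P2: blocked at chain node W9 ∈ conditioning set.
  P3: blocked at fork node W9 ∈ conditioning set.
{W9} contains no descendant of W8 and blocks every backdoor path.
No other singleton works — e.g. {W1} leaves P1 open — so {W9} is the unique smallest valid adjustment set.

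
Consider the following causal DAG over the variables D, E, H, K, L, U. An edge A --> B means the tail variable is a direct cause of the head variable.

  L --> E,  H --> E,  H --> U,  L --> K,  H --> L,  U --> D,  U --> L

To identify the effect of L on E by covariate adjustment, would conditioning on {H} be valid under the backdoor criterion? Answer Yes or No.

Backdoor paths from L to E (paths whose first edge points into L):
  P1: L <- H -> E
  P2: L <- U <- H -> E
Condition 1 (no descendant of L in the set): holds — descendants of L are {E, K}; none are in {H}.
Condition 2 (every backdoor path blocked by {H}):
  P1: blocked at fork node H ∈ conditioning set.
  P2: blocked at fork node H ∈ conditioning set.
{H} satisfies the backdoor criterion.

Yes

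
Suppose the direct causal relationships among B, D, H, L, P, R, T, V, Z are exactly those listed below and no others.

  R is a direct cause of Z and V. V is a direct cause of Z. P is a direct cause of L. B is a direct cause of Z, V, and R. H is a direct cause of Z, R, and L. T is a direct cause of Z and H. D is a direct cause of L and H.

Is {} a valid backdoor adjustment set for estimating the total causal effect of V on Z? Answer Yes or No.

Backdoor paths from V to Z (paths whose first edge points into V):
  P1: V <- B -> R <- H <- T -> Z
  P2: V <- B -> R <- H -> Z
  P3: V <- B -> R -> Z
  P4: V <- B -> Z
  P5: V <- R <- B -> Z
  P6: V <- R <- H <- T -> Z
  P7: V <- R <- H -> Z
  P8: V <- R -> Z
Condition 1 (no descendant of V in the set): holds — descendants of V are {Z}; none are in {}.
Condition 2 (every backdoor path blocked by {}):
  P1: blocked at collider R (neither it nor any descendant is in the conditioning set).
  P2: blocked at collider R (neither it nor any descendant is in the conditioning set).
  P3: open — no interior node is in the conditioning set.
  P4: open — no interior node is in the conditioning set.
  P5: open — no interior node is in the conditioning set.
  P6: open — no interior node is in the conditioning set.
  P7: open — no interior node is in the conditioning set.
  P8: open — no interior node is in the conditioning set.
{} does not satisfy the backdoor criterion.

No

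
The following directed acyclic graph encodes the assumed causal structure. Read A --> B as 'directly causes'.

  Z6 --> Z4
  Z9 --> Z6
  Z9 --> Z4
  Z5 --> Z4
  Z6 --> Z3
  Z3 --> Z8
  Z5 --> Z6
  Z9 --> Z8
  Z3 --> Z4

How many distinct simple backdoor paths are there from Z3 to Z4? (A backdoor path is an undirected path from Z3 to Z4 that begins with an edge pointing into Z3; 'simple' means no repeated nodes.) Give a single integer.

A backdoor path from Z3 to Z4 is any simple undirected path whose first edge points into Z3 (i.e. leaves Z3 via a parent).
Parents of Z3: {Z6}.
Enumerating:
  P1: Z3 <- Z6 <- Z9 -> Z4
  P2: Z3 <- Z6 <- Z5 -> Z4
  P3: Z3 <- Z6 -> Z4
That exhausts the simple backdoor paths. Count: 3.

3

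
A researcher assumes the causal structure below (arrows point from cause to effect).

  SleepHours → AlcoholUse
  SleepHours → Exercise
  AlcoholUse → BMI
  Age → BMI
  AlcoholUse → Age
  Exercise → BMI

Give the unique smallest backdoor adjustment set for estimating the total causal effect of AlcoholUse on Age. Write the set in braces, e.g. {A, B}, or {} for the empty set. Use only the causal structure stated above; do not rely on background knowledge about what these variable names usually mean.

{}

Variables eligible for adjustment (non-descendants of AlcoholUse, excluding AlcoholUse and Age): {Exercise, SleepHours}.
Backdoor paths from AlcoholUse to Age:
  P1: AlcoholUse <- SleepHours -> Exercise -> BMI <- Age
Each backdoor path contains an unconditioned collider, so every path is already blocked with the empty conditioning set:
  P1: blocked at collider BMI (neither it nor any descendant is in the conditioning set).
The empty set is therefore the unique smallest valid set.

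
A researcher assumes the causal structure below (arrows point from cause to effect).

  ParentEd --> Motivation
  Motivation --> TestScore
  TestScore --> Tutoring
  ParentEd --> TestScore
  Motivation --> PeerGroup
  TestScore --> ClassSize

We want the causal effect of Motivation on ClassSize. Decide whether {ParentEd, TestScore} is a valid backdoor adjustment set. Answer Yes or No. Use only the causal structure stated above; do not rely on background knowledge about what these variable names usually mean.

No

Backdoor paths from Motivation to ClassSize (paths whose first edge points into Motivation):
  P1: Motivation <- ParentEd -> TestScore -> ClassSize
Condition 1 (no descendant of Motivation in the set): FAILS — TestScore is a descendant of Motivation.
Condition 2 (every backdoor path blocked by {ParentEd, TestScore}):
  P1: blocked at fork node ParentEd ∈ conditioning set.
{ParentEd, TestScore} does not satisfy the backdoor criterion.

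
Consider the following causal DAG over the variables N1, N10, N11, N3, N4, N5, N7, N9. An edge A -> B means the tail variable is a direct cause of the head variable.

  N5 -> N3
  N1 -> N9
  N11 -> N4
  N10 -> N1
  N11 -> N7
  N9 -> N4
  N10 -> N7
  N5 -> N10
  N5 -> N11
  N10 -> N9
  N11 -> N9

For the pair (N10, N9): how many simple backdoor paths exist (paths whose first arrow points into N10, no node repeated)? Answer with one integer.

A backdoor path from N10 to N9 is any simple undirected path whose first edge points into N10 (i.e. leaves N10 via a parent).
Parents of N10: {N5}.
Enumerating:
  P1: N10 <- N5 -> N11 -> N9
  P2: N10 <- N5 -> N11 -> N4 <- N9
That exhausts the simple backdoor paths. Count: 2.

2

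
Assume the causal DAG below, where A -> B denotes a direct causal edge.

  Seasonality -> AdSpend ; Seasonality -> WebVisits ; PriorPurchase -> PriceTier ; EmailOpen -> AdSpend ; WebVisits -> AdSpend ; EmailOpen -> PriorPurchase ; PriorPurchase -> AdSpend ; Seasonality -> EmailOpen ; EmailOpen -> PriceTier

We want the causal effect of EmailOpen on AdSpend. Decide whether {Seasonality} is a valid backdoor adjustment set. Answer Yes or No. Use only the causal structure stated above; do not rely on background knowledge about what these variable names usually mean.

Backdoor paths from EmailOpen to AdSpend (paths whose first edge points into EmailOpen):
  P1: EmailOpen <- Seasonality -> WebVisits -> AdSpend
  P2: EmailOpen <- Seasonality -> AdSpend
Condition 1 (no descendant of EmailOpen in the set): holds — descendants of EmailOpen are {AdSpend, PriceTier, PriorPurchase}; none are in {Seasonality}.
Condition 2 (every backdoor path blocked by {Seasonality}):
  P1: blocked at fork node Seasonality ∈ conditioning set.
  P2: blocked at fork node Seasonality ∈ conditioning set.
{Seasonality} satisfies the backdoor criterion.

Yes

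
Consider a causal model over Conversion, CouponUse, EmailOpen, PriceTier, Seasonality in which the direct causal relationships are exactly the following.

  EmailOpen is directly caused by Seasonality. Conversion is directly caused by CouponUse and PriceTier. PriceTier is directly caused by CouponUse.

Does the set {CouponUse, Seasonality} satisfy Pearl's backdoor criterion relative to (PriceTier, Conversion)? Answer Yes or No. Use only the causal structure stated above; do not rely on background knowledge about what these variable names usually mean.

Yes

Backdoor paths from PriceTier to Conversion (paths whose first edge points into PriceTier):
  P1: PriceTier <- CouponUse -> Conversion
Condition 1 (no descendant of PriceTier in the set): holds — descendants of PriceTier are {Conversion}; none are in {CouponUse, Seasonality}.
Condition 2 (every backdoor path blocked by {CouponUse, Seasonality}):
  P1: blocked at fork node CouponUse ∈ conditioning set.
{CouponUse, Seasonality} satisfies the backdoor criterion.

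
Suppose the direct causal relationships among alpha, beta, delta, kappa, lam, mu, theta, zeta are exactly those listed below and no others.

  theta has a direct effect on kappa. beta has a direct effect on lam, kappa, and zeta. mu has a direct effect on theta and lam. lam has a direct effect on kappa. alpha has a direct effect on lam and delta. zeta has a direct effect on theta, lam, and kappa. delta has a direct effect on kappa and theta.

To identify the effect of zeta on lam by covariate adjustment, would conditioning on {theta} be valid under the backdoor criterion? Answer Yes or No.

Backdoor paths from zeta to lam (paths whose first edge points into zeta):
  P1: zeta <- beta -> lam
  P2: zeta <- beta -> kappa <- delta <- alpha -> lam
  P3: zeta <- beta -> kappa <- delta -> theta <- mu -> lam
  P4: zeta <- beta -> kappa <- theta <- mu -> lam
  P5: zeta <- beta -> kappa <- theta <- delta <- alpha -> lam
  P6: zeta <- beta -> kappa <- lam
Condition 1 (no descendant of zeta in the set): FAILS — theta is a descendant of zeta.
Condition 2 (every backdoor path blocked by {theta}):
  P1: open — no interior node is in the conditioning set.
  P2: blocked at collider kappa (neither it nor any descendant is in the conditioning set).
  P3: blocked at collider kappa (neither it nor any descendant is in the conditioning set).
  P4: blocked at collider kappa (neither it nor any descendant is in the conditioning set).
  P5: blocked at collider kappa (neither it nor any descendant is in the conditioning set).
  P6: blocked at collider kappa (neither it nor any descendant is in the conditioning set).
{theta} does not satisfy the backdoor criterion.

No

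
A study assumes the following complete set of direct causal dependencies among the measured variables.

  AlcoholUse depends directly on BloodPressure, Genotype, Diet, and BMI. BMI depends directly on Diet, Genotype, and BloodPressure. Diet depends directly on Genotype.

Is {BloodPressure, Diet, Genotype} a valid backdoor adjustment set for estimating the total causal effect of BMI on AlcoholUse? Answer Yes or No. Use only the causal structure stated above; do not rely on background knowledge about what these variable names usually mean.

Yes

Backdoor paths from BMI to AlcoholUse (paths whose first edge points into BMI):
  P1: BMI <- Genotype -> Diet -> AlcoholUse
  P2: BMI <- Genotype -> AlcoholUse
  P3: BMI <- Diet <- Genotype -> AlcoholUse
  P4: BMI <- Diet -> AlcoholUse
  P5: BMI <- BloodPressure -> AlcoholUse
Condition 1 (no descendant of BMI in the set): holds — descendants of BMI are {AlcoholUse}; none are in {BloodPressure, Diet, Genotype}.
Condition 2 (every backdoor path blocked by {BloodPressure, Diet, Genotype}):
  P1: blocked at fork node Genotype ∈ conditioning set.
  P2: blocked at fork node Genotype ∈ conditioning set.
  P3: blocked at chain node Diet ∈ conditioning set.
  P4: blocked at fork node Diet ∈ conditioning set.
  P5: blocked at fork node BloodPressure ∈ conditioning set.
{BloodPressure, Diet, Genotype} satisfies the backdoor criterion.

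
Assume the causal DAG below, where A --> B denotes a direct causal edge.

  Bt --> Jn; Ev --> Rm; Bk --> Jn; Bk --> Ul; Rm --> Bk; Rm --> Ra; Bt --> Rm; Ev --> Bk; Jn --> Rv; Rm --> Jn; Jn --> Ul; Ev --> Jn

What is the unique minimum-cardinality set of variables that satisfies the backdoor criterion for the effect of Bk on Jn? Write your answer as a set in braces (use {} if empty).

{Ev, Rm}

Variables eligible for adjustment (non-descendants of Bk, excluding Bk and Jn): {Bt, Ev, Ra, Rm}.
Backdoor paths from Bk to Jn:
  P1: Bk <- Ev -> Rm <- Bt -> Jn
  P2: Bk <- Ev -> Rm -> Jn
  P3: Bk <- Ev -> Jn
  P4: Bk <- Rm <- Bt -> Jn
  P5: Bk <- Rm <- Ev -> Jn
  P6: Bk <- Rm -> Jn
The empty set is not sufficient: P2 (Bk <- Ev -> Rm -> Jn) has no collider blocking it and no conditioned non-collider, so it is open.
Try {Ev, Rm}:
  P1: blocked at fork node Ev ∈ conditioning set.
  P2: blocked at fork node Ev ∈ conditioning set.
  P3: blocked at fork node Ev ∈ conditioning set.
  P4: blocked at chain node Rm ∈ conditioning set.
  P5: blocked at chain node Rm ∈ conditioning set.
  P6: blocked at fork node Rm ∈ conditioning set.
{Ev, Rm} contains no descendant of Bk and blocks every backdoor path.
Every element of {Ev, Rm} is needed (dropping Ev leaves P1 open; dropping Rm leaves P4 open), so no proper subset is valid.
Among all size-2 subsets of the eligible variables, only {Ev, Rm} blocks every backdoor path, so it is the unique smallest valid adjustment set.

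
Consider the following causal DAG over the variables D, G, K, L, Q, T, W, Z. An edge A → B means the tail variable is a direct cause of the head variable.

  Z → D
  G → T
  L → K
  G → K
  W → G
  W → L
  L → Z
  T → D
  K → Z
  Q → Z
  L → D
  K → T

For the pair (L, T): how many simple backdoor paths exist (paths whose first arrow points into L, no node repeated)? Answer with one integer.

A backdoor path from L to T is any simple undirected path whose first edge points into L (i.e. leaves L via a parent).
Parents of L: {W}.
Enumerating:
  P1: L <- W -> G -> K -> T
  P2: L <- W -> G -> K -> Z -> D <- T
  P3: L <- W -> G -> T
That exhausts the simple backdoor paths. Count: 3.

3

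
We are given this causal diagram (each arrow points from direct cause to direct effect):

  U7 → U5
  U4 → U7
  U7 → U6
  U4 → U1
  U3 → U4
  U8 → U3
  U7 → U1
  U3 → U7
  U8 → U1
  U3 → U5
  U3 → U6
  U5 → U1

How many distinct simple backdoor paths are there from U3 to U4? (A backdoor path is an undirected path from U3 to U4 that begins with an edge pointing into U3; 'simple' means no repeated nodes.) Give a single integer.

3

A backdoor path from U3 to U4 is any simple undirected path whose first edge points into U3 (i.e. leaves U3 via a parent).
Parents of U3: {U8}.
Enumerating:
  P1: U3 <- U8 -> U1 <- U4
  P2: U3 <- U8 -> U1 <- U7 <- U4
  P3: U3 <- U8 -> U1 <- U5 <- U7 <- U4
That exhausts the simple backdoor paths. Count: 3.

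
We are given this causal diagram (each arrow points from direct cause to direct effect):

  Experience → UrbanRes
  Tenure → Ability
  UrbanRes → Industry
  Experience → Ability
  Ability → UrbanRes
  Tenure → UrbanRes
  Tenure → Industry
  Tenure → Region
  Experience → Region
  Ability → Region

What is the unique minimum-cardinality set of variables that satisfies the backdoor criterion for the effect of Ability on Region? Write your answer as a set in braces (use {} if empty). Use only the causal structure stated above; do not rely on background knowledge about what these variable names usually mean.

{Experience, Tenure}

Variables eligible for adjustment (non-descendants of Ability, excluding Ability and Region): {Experience, Tenure}.
Backdoor paths from Ability to Region:
  P1: Ability <- Tenure -> UrbanRes <- Experience -> Region
  P2: Ability <- Tenure -> Region
  P3: Ability <- Tenure -> Industry <- UrbanRes <- Experience -> Region
  P4: Ability <- Experience -> UrbanRes <- Tenure -> Region
  P5: Ability <- Experience -> UrbanRes -> Industry <- Tenure -> Region
  P6: Ability <- Experience -> Region
The empty set is not sufficient: P2 (Ability <- Tenure -> Region) has no collider blocking it and no conditioned non-collider, so it is open.
Try {Experience, Tenure}:
  P1: blocked at fork node Tenure ∈ conditioning set.
  P2: blocked at fork node Tenure ∈ conditioning set.
  P3: blocked at fork node Tenure ∈ conditioning set.
  P4: blocked at fork node Experience ∈ conditioning set.
  P5: blocked at fork node Experience ∈ conditioning set.
  P6: blocked at fork node Experience ∈ conditioning set.
{Experience, Tenure} contains no descendant of Ability and blocks every backdoor path.
Every element of {Experience, Tenure} is needed (dropping Experience leaves P6 open; dropping Tenure leaves P2 open), so no proper subset is valid.
Among all size-2 subsets of the eligible variables, only {Experience, Tenure} blocks every backdoor path, so it is the unique smallest valid adjustment set.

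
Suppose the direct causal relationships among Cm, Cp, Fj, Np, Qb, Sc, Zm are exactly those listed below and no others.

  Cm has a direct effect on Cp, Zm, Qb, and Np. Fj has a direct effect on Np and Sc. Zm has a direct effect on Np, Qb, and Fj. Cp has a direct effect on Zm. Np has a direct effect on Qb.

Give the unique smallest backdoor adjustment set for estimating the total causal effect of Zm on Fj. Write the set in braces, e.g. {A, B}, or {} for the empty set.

Variables eligible for adjustment (non-descendants of Zm, excluding Zm and Fj): {Cm, Cp}.
Backdoor paths from Zm to Fj:
  P1: Zm <- Cm -> Np <- Fj
  P2: Zm <- Cm -> Qb <- Np <- Fj
  P3: Zm <- Cp <- Cm -> Np <- Fj
  P4: Zm <- Cp <- Cm -> Qb <- Np <- Fj
Each backdoor path contains an unconditioned collider, so every path is already blocked with the empty conditioning set:
  P1: blocked at collider Np (neither it nor any descendant is in the conditioning set).
  P2: blocked at collider Qb (neither it nor any descendant is in the conditioning set).
  P3: blocked at collider Np (neither it nor any descendant is in the conditioning set).
  P4: blocked at collider Qb (neither it nor any descendant is in the conditioning set).
The empty set is therefore the unique smallest valid set.

{}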